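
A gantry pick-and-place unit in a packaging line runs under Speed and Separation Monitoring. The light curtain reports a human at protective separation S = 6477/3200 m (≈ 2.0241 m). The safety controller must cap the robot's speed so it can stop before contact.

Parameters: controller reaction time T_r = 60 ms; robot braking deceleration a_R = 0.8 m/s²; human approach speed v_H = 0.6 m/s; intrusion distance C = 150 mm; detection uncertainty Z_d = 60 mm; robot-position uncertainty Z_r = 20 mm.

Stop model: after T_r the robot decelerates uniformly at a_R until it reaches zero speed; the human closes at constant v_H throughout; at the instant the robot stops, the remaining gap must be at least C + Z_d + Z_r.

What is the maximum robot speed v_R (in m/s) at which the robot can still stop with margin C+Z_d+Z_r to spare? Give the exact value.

at the boundary: (5/8)·v² + (81/100)·v + (-28129/16000) = 0
  disc = (81/100)² − 4·(5/8)·(-28129/16000) = 808201/160000 ; √disc = 899/400
  v_R = (−(81/100) + 899/400) / (2·(5/8)) = 23/20 m/s
check:
stop time T_s = (23/20)/(4/5) = 1.4375 s
robot in T_r: 1.1500·0.0600 = 0.0690 m
robot under decel: 1.1500²/(2·0.8000) = 0.8266 m
person approaches 0.6000·(0.0600+1.4375) = 0.8985 m
residual clearance needed = 0.1500+0.0600+0.0200 = 0.2300 m
sum ≈ 0.0690+0.8266+0.8985+0.2300 ≈ 2.0241 m = S ✓

v_R_max = 23/20 m/s = 1.1500 m/s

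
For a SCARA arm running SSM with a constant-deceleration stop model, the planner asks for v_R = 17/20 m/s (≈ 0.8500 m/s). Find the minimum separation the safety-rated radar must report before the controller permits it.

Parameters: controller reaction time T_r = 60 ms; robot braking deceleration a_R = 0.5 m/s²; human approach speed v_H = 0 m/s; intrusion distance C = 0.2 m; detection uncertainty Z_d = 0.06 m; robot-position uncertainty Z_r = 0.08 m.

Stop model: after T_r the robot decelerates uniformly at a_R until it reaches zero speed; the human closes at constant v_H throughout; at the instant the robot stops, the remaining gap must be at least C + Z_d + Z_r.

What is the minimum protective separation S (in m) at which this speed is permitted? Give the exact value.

stop time T_s = (17/20)/(1/2) = 1.7000 s
robot in T_r: 0.8500·0.0600 = 0.0510 m
robot covers 0.8500·1.7000 − ½·0.5000·1.7000² = 0.7225 m while stopping
human closes 0.0000·1.7600 = 0.0000 m
residual clearance needed = 0.2000+0.0600+0.0800 = 0.3400 m
S_min ≈ 0.0510+0.7225+0.0000+0.3400  ⇒  S_min = 2227/2000 m

S_min = 2227/2000 m = 1.1135 m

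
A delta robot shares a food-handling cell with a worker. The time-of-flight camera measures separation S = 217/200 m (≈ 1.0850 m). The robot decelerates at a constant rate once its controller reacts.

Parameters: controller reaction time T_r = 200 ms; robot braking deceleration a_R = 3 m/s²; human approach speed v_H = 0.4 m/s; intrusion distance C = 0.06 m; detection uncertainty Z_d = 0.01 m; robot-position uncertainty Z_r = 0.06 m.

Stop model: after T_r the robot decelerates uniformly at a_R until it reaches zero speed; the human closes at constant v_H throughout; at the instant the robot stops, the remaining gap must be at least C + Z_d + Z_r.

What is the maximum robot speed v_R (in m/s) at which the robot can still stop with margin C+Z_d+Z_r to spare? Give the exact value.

v_R_max = 3/2 m/s = 1.5000 m/s

collect terms ⇒ (1/6)·v_R² + (1/3)·v_R + (-7/8) = 0
  disc = (1/3)² − 4·(1/6)·(-7/8) = 25/36 ; √disc = 5/6
  v_R = (−(1/3) + 5/6) / (2·(1/6)) = 3/2 m/s
check:
braking lasts T_s = (3/2)/3 = 0.5000 s
robot covers v_R·T_r = 1.5000·0.2000 = 0.3000 m before braking
braking distance = 1.5000²/(2·3.0000) = 0.3750 m
person approaches 0.4000·(0.2000+0.5000) = 0.2800 m
C+Z_d+Z_r = 0.0600+0.0100+0.0600 = 0.1300 m
sum ≈ 0.3000+0.3750+0.2800+0.1300 ≈ 1.0850 m = S ✓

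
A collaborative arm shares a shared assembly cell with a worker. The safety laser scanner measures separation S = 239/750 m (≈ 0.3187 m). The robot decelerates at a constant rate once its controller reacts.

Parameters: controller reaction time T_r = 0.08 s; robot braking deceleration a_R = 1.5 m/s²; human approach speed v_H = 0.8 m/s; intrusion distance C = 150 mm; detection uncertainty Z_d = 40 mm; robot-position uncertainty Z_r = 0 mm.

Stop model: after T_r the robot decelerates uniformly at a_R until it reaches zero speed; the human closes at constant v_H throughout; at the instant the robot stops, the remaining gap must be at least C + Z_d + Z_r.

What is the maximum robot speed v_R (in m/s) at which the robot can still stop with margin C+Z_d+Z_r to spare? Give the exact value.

v_R_max = 1/10 m/s = 0.1000 m/s

quadratic (1/3)·v² + (46/75)·v + (-97/1500) = 0
  disc = (46/75)² − 4·(1/3)·(-97/1500) = 289/625 ; √disc = 17/25
  v_R = (−(46/75) + 17/25) / (2·(1/3)) = 1/10 m/s
check:
braking lasts T_s = (1/10)/(3/2) = 0.0667 s
robot in T_r: 0.1000·0.0800 = 0.0080 m
robot covers 0.1000·0.0667 − ½·1.5000·0.0667² = 0.0033 m while stopping
person approaches 0.8000·(0.0800+0.0667) = 0.1173 m
residual clearance needed = 0.1500+0.0400+0.0000 = 0.1900 m
sum ≈ 0.0080+0.0033+0.1173+0.1900 ≈ 0.3187 m = S ✓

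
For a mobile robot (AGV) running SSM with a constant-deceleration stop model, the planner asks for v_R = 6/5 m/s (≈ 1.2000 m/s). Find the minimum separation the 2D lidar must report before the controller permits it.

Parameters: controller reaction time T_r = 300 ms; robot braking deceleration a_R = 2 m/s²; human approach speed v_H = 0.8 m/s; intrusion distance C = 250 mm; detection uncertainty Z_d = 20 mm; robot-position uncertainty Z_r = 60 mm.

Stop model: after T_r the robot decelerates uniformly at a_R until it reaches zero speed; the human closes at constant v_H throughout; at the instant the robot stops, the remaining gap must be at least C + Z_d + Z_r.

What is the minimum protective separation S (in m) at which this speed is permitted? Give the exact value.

S_min = 177/100 m = 1.7700 m

stop time T_s = (6/5)/2 = 0.6000 s
reaction-phase robot travel = 1.2000·0.3000 = 0.3600 m
robot covers 1.2000·0.6000 − ½·2.0000·0.6000² = 0.3600 m while stopping
person approaches 0.8000·(0.3000+0.6000) = 0.7200 m
residual clearance needed = 0.2500+0.0200+0.0600 = 0.3300 m
S_min ≈ 0.3600+0.3600+0.7200+0.3300  ⇒  S_min = 177/100 m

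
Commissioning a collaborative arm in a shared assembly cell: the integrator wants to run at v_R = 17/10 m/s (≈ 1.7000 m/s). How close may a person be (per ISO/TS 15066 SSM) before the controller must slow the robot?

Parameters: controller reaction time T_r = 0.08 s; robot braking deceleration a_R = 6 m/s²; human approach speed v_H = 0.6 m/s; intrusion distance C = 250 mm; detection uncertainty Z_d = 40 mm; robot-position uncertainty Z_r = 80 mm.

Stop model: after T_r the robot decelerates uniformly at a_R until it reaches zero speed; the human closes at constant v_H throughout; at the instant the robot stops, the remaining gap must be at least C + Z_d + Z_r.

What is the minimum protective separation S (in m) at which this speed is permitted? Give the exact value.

S_min = 5789/6000 m = 0.9648 m

braking lasts T_s = (17/10)/6 = 0.2833 s
robot covers v_R·T_r = 1.7000·0.0800 = 0.1360 m before braking
robot under decel: 1.7000²/(2·6.0000) = 0.2408 m
human closes 0.6000·0.3633 = 0.2180 m
residual clearance needed = 0.2500+0.0400+0.0800 = 0.3700 m
S_min ≈ 0.1360+0.2408+0.2180+0.3700  ⇒  S_min = 5789/6000 m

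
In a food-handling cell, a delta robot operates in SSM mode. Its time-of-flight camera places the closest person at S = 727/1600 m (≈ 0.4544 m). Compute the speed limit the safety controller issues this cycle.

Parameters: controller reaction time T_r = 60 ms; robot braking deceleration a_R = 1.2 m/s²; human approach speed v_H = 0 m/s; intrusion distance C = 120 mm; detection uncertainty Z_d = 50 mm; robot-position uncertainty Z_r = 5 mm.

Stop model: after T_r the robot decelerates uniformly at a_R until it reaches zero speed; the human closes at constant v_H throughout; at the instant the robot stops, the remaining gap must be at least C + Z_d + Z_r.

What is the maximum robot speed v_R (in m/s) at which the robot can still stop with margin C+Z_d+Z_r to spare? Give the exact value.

at the boundary: (5/12)·v² + (3/50)·v + (-447/1600) = 0
  disc = (3/50)² − 4·(5/12)·(-447/1600) = 18769/40000 ; √disc = 137/200
  v_R = (−(3/50) + 137/200) / (2·(5/12)) = 3/4 m/s
check:
braking lasts T_s = (3/4)/(6/5) = 0.6250 s
robot in T_r: 0.7500·0.0600 = 0.0450 m
braking distance = 0.7500²/(2·1.2000) = 0.2344 m
human over T_r+T_s: 0.0000·(0.0600+0.6250) = 0.0000 m
margins: 0.1200+0.0500+0.0050 = 0.1750 m
sum ≈ 0.0450+0.2344+0.0000+0.1750 ≈ 0.4544 m = S ✓

v_R_max = 3/4 m/s = 0.7500 m/s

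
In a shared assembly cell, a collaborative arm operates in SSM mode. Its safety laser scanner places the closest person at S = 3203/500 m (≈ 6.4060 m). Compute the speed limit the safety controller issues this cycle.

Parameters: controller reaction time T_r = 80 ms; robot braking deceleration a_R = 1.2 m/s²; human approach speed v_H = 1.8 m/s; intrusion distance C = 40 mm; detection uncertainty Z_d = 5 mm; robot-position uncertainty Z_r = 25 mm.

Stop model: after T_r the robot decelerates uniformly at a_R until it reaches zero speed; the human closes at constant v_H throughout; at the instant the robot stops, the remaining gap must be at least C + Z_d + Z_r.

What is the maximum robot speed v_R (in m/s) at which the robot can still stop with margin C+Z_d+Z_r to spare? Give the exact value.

collect terms ⇒ (5/12)·v_R² + (79/50)·v_R + (-774/125) = 0
  disc = (79/50)² − 4·(5/12)·(-774/125) = 32041/2500 ; √disc = 179/50
  v_R = (−(79/50) + 179/50) / (2·(5/12)) = 12/5 m/s
check:
stop time T_s = (12/5)/(6/5) = 2.0000 s
robot covers v_R·T_r = 2.4000·0.0800 = 0.1920 m before braking
robot covers 2.4000·2.0000 − ½·1.2000·2.0000² = 2.4000 m while stopping
human closes 1.8000·2.0800 = 3.7440 m
residual clearance needed = 0.0400+0.0050+0.0250 = 0.0700 m
sum ≈ 0.1920+2.4000+3.7440+0.0700 ≈ 6.4060 m = S ✓

v_R_max = 12/5 m/s = 2.4000 m/s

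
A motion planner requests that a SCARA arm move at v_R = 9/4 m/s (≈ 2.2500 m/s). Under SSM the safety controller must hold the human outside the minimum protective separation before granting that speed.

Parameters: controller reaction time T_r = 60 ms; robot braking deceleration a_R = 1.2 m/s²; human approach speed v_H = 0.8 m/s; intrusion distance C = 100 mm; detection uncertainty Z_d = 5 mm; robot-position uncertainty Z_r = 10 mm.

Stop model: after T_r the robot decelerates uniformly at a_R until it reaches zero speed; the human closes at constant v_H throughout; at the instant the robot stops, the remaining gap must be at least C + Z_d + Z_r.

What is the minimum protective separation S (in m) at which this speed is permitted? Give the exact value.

S_min = 31259/8000 m = 3.9074 m

T_s = v_R/a_R = (9/4)/(6/5) = 1.8750 s
reaction-phase robot travel = 2.2500·0.0600 = 0.1350 m
robot under decel: 2.2500²/(2·1.2000) = 2.1094 m
person approaches 0.8000·(0.0600+1.8750) = 1.5480 m
margins: 0.1000+0.0050+0.0100 = 0.1150 m
S_min ≈ 0.1350+2.1094+1.5480+0.1150  ⇒  S_min = 31259/8000 m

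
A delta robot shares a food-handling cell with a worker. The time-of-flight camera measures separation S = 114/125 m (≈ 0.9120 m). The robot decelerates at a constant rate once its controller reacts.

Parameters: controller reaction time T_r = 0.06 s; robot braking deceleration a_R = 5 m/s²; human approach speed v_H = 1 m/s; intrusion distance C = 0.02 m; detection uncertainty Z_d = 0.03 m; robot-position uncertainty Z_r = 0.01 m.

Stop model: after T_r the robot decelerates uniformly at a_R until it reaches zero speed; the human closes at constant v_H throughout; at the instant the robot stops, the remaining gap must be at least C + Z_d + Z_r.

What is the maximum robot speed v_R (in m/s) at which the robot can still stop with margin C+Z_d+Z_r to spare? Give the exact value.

v_R_max = 9/5 m/s = 1.8000 m/s

at the boundary: (1/10)·v² + (13/50)·v + (-99/125) = 0
  disc = (13/50)² − 4·(1/10)·(-99/125) = 961/2500 ; √disc = 31/50
  v_R = (−(13/50) + 31/50) / (2·(1/10)) = 9/5 m/s
check:
stop time T_s = (9/5)/5 = 0.3600 s
robot covers v_R·T_r = 1.8000·0.0600 = 0.1080 m before braking
robot under decel: 1.8000²/(2·5.0000) = 0.3240 m
human over T_r+T_s: 1.0000·(0.0600+0.3600) = 0.4200 m
C+Z_d+Z_r = 0.0200+0.0300+0.0100 = 0.0600 m
sum ≈ 0.1080+0.3240+0.4200+0.0600 ≈ 0.9120 m = S ✓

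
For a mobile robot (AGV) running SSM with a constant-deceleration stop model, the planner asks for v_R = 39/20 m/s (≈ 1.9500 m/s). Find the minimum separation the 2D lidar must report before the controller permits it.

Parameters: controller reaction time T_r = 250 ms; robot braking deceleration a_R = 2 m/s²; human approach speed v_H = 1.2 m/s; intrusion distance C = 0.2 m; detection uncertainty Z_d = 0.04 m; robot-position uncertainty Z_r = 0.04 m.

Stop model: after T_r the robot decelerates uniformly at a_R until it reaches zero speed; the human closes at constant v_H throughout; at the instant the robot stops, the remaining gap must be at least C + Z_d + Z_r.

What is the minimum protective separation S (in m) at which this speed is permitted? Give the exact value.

S_min = 5101/1600 m = 3.1881 m

stop time T_s = (39/20)/2 = 0.9750 s
robot in T_r: 1.9500·0.2500 = 0.4875 m
robot under decel: 1.9500²/(2·2.0000) = 0.9506 m
human closes 1.2000·1.2250 = 1.4700 m
residual clearance needed = 0.2000+0.0400+0.0400 = 0.2800 m
S_min ≈ 0.4875+0.9506+1.4700+0.2800  ⇒  S_min = 5101/1600 m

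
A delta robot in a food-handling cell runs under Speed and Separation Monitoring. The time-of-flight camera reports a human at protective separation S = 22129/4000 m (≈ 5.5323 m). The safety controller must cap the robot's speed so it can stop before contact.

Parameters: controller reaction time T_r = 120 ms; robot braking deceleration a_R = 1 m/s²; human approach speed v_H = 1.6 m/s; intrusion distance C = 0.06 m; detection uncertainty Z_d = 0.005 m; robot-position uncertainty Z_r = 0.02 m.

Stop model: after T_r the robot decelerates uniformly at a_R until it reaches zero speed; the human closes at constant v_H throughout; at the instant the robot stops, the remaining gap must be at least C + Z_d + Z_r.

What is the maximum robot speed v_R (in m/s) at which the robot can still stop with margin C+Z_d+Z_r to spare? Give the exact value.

quadratic (1/2)·v² + (43/25)·v + (-21021/4000) = 0
  disc = (43/25)² − 4·(1/2)·(-21021/4000) = 134689/10000 ; √disc = 367/100
  v_R = (−(43/25) + 367/100) / (2·(1/2)) = 39/20 m/s
check:
T_s = v_R/a_R = (39/20)/1 = 1.9500 s
robot in T_r: 1.9500·0.1200 = 0.2340 m
robot covers 1.9500·1.9500 − ½·1.0000·1.9500² = 1.9013 m while stopping
human closes 1.6000·2.0700 = 3.3120 m
C+Z_d+Z_r = 0.0600+0.0050+0.0200 = 0.0850 m
sum ≈ 0.2340+1.9013+3.3120+0.0850 ≈ 5.5323 m = S ✓

v_R_max = 39/20 m/s = 1.9500 m/s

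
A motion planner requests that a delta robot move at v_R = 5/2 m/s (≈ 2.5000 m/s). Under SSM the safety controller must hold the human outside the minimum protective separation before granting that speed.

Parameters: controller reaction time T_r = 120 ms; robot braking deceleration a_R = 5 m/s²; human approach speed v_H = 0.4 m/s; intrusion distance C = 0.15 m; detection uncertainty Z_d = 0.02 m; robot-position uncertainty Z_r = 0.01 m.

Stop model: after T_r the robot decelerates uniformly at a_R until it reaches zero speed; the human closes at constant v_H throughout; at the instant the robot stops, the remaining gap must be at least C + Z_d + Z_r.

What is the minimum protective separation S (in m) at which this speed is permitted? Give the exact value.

S_min = 1353/1000 m = 1.3530 m

stop time T_s = (5/2)/5 = 0.5000 s
reaction-phase robot travel = 2.5000·0.1200 = 0.3000 m
robot under decel: 2.5000²/(2·5.0000) = 0.6250 m
person approaches 0.4000·(0.1200+0.5000) = 0.2480 m
residual clearance needed = 0.1500+0.0200+0.0100 = 0.1800 m
S_min ≈ 0.3000+0.6250+0.2480+0.1800  ⇒  S_min = 1353/1000 m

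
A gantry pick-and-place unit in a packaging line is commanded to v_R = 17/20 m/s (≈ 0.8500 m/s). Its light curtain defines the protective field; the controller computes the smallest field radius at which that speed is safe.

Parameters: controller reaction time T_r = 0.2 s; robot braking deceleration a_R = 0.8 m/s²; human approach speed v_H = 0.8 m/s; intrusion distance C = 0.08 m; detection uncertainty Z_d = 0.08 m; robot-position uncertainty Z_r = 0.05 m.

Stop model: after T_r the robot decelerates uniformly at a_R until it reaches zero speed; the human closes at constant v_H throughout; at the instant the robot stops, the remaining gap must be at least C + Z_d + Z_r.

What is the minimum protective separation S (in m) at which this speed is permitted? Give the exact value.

stop time T_s = (17/20)/(4/5) = 1.0625 s
robot in T_r: 0.8500·0.2000 = 0.1700 m
robot covers 0.8500·1.0625 − ½·0.8000·1.0625² = 0.4516 m while stopping
human over T_r+T_s: 0.8000·(0.2000+1.0625) = 1.0100 m
residual clearance needed = 0.0800+0.0800+0.0500 = 0.2100 m
S_min ≈ 0.1700+0.4516+1.0100+0.2100  ⇒  S_min = 5893/3200 m

S_min = 5893/3200 m = 1.8416 m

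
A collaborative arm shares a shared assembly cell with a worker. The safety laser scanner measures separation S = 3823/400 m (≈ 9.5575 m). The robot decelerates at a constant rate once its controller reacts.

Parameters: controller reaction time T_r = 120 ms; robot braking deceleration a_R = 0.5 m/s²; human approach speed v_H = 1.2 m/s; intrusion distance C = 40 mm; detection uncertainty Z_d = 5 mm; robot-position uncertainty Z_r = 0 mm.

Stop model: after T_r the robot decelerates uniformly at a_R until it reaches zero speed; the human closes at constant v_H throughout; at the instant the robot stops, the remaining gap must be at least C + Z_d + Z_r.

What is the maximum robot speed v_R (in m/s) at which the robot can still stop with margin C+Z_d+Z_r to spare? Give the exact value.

collect terms ⇒ (1)·v_R² + (63/25)·v_R + (-18737/2000) = 0
  disc = (63/25)² − 4·(1)·(-18737/2000) = 109561/2500 ; √disc = 331/50
  v_R = (−(63/25) + 331/50) / (2·(1)) = 41/20 m/s
check:
braking lasts T_s = (41/20)/(1/2) = 4.1000 s
reaction-phase robot travel = 2.0500·0.1200 = 0.2460 m
robot under decel: 2.0500²/(2·0.5000) = 4.2025 m
human over T_r+T_s: 1.2000·(0.1200+4.1000) = 5.0640 m
residual clearance needed = 0.0400+0.0050+0.0000 = 0.0450 m
sum ≈ 0.2460+4.2025+5.0640+0.0450 ≈ 9.5575 m = S ✓

v_R_max = 41/20 m/s = 2.0500 m/s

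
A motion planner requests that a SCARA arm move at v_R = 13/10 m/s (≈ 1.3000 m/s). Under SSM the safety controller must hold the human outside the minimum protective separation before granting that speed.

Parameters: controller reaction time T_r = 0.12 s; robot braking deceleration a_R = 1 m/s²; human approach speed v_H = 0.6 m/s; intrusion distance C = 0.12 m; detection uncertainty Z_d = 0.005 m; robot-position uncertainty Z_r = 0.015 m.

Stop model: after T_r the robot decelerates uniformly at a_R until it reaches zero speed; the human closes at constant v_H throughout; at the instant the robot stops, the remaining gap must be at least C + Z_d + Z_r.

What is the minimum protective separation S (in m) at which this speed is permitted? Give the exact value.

S_min = 1993/1000 m = 1.9930 m

T_s = v_R/a_R = (13/10)/1 = 1.3000 s
robot covers v_R·T_r = 1.3000·0.1200 = 0.1560 m before braking
robot under decel: 1.3000²/(2·1.0000) = 0.8450 m
person approaches 0.6000·(0.1200+1.3000) = 0.8520 m
margins: 0.1200+0.0050+0.0150 = 0.1400 m
S_min ≈ 0.1560+0.8450+0.8520+0.1400  ⇒  S_min = 1993/1000 m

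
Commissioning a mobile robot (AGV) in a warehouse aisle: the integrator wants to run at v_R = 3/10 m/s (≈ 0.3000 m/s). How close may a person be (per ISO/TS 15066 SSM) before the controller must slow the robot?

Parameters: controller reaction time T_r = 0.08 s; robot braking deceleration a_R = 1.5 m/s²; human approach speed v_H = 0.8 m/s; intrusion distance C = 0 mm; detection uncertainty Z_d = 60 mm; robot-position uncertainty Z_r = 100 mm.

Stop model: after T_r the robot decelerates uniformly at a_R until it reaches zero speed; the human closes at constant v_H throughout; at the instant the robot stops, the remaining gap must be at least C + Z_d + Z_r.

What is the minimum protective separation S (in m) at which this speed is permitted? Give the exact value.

stop time T_s = (3/10)/(3/2) = 0.2000 s
robot in T_r: 0.3000·0.0800 = 0.0240 m
robot under decel: 0.3000²/(2·1.5000) = 0.0300 m
human closes 0.8000·0.2800 = 0.2240 m
residual clearance needed = 0.0000+0.0600+0.1000 = 0.1600 m
S_min ≈ 0.0240+0.0300+0.2240+0.1600  ⇒  S_min = 219/500 m

S_min = 219/500 m = 0.4380 m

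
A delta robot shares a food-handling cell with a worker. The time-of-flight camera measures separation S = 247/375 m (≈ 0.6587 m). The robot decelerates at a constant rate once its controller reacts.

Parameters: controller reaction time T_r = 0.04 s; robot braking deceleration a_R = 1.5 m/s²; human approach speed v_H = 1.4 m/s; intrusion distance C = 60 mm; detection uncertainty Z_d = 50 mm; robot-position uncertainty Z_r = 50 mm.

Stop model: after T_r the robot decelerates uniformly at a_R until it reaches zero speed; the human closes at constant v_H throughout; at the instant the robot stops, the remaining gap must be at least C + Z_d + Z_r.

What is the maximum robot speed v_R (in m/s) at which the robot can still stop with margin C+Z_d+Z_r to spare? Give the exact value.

v_R_max = 2/5 m/s = 0.4000 m/s

at the boundary: (1/3)·v² + (73/75)·v + (-166/375) = 0
  disc = (73/75)² − 4·(1/3)·(-166/375) = 961/625 ; √disc = 31/25
  v_R = (−(73/75) + 31/25) / (2·(1/3)) = 2/5 m/s
check:
T_s = v_R/a_R = (2/5)/(3/2) = 0.2667 s
robot in T_r: 0.4000·0.0400 = 0.0160 m
braking distance = 0.4000²/(2·1.5000) = 0.0533 m
person approaches 1.4000·(0.0400+0.2667) = 0.4293 m
margins: 0.0600+0.0500+0.0500 = 0.1600 m
sum ≈ 0.0160+0.0533+0.4293+0.1600 ≈ 0.6587 m = S ✓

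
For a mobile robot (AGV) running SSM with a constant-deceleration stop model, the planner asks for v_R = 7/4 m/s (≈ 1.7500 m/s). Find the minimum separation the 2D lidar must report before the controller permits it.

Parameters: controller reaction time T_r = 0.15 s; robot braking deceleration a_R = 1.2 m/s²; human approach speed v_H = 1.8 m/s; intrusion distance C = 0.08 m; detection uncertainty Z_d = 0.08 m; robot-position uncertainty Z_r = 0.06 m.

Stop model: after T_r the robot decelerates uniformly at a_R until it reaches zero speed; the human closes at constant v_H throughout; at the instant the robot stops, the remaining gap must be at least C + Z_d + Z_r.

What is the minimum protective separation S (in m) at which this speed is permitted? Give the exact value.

braking lasts T_s = (7/4)/(6/5) = 1.4583 s
reaction-phase robot travel = 1.7500·0.1500 = 0.2625 m
robot under decel: 1.7500²/(2·1.2000) = 1.2760 m
person approaches 1.8000·(0.1500+1.4583) = 2.8950 m
residual clearance needed = 0.0800+0.0800+0.0600 = 0.2200 m
S_min ≈ 0.2625+1.2760+2.8950+0.2200  ⇒  S_min = 22337/4800 m

S_min = 22337/4800 m = 4.6535 m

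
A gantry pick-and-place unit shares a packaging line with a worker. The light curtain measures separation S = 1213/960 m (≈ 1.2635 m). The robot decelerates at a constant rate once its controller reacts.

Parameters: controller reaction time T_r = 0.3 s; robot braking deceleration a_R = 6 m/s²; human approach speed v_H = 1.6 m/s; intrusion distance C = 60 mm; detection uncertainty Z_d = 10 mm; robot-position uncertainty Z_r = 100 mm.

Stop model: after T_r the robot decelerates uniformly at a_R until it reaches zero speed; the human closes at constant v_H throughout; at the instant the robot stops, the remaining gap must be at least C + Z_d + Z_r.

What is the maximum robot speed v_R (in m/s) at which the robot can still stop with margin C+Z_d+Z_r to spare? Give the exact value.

collect terms ⇒ (1/12)·v_R² + (17/30)·v_R + (-589/960) = 0
  disc = (17/30)² − 4·(1/12)·(-589/960) = 841/1600 ; √disc = 29/40
  v_R = (−(17/30) + 29/40) / (2·(1/12)) = 19/20 m/s
check:
braking lasts T_s = (19/20)/6 = 0.1583 s
reaction-phase robot travel = 0.9500·0.3000 = 0.2850 m
braking distance = 0.9500²/(2·6.0000) = 0.0752 m
human over T_r+T_s: 1.6000·(0.3000+0.1583) = 0.7333 m
C+Z_d+Z_r = 0.0600+0.0100+0.1000 = 0.1700 m
sum ≈ 0.2850+0.0752+0.7333+0.1700 ≈ 1.2635 m = S ✓

v_R_max = 19/20 m/s = 0.9500 m/s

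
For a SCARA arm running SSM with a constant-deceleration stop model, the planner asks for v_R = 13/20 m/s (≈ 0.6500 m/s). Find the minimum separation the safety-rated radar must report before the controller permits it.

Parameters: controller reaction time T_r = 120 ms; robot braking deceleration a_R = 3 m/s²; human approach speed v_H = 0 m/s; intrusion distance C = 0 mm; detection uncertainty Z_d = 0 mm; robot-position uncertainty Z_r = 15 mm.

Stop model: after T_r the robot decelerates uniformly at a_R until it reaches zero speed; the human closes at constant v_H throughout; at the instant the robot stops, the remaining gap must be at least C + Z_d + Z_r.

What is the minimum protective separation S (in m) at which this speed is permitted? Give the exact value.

S_min = 1961/12000 m = 0.1634 m

T_s = v_R/a_R = (13/20)/3 = 0.2167 s
robot covers v_R·T_r = 0.6500·0.1200 = 0.0780 m before braking
robot under decel: 0.6500²/(2·3.0000) = 0.0704 m
person approaches 0.0000·(0.1200+0.2167) = 0.0000 m
margins: 0.0000+0.0000+0.0150 = 0.0150 m
S_min ≈ 0.0780+0.0704+0.0000+0.0150  ⇒  S_min = 1961/12000 m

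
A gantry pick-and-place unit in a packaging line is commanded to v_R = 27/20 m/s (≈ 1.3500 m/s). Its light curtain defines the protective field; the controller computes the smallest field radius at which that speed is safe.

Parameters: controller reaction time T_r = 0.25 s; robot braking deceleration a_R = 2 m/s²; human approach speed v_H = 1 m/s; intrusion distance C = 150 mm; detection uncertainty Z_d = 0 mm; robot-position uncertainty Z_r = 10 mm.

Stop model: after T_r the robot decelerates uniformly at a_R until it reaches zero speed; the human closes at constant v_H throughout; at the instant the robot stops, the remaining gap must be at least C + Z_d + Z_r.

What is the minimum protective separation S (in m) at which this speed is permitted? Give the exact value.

stop time T_s = (27/20)/2 = 0.6750 s
robot covers v_R·T_r = 1.3500·0.2500 = 0.3375 m before braking
robot covers 1.3500·0.6750 − ½·2.0000·0.6750² = 0.4556 m while stopping
person approaches 1.0000·(0.2500+0.6750) = 0.9250 m
residual clearance needed = 0.1500+0.0000+0.0100 = 0.1600 m
S_min ≈ 0.3375+0.4556+0.9250+0.1600  ⇒  S_min = 601/320 m

S_min = 601/320 m = 1.8781 m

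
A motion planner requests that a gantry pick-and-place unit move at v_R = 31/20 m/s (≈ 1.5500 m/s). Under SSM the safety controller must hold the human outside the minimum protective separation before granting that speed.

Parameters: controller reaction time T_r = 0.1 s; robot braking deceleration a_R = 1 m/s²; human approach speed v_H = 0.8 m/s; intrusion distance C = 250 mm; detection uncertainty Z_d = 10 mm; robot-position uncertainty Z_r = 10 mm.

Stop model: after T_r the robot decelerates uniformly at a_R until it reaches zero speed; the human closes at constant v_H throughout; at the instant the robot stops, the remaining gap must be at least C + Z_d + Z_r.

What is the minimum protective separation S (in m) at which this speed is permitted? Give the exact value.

T_s = v_R/a_R = (31/20)/1 = 1.5500 s
reaction-phase robot travel = 1.5500·0.1000 = 0.1550 m
braking distance = 1.5500²/(2·1.0000) = 1.2012 m
human over T_r+T_s: 0.8000·(0.1000+1.5500) = 1.3200 m
margins: 0.2500+0.0100+0.0100 = 0.2700 m
S_min ≈ 0.1550+1.2012+1.3200+0.2700  ⇒  S_min = 2357/800 m

S_min = 2357/800 m = 2.9463 m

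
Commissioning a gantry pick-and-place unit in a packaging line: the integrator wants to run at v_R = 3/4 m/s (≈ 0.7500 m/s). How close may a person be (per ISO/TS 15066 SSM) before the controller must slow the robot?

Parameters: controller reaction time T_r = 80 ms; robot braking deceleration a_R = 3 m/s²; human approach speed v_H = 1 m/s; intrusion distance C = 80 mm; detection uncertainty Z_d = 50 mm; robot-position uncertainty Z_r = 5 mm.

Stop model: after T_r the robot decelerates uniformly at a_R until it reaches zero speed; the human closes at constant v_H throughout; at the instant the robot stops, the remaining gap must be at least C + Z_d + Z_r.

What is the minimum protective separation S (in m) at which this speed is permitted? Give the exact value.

braking lasts T_s = (3/4)/3 = 0.2500 s
robot covers v_R·T_r = 0.7500·0.0800 = 0.0600 m before braking
robot under decel: 0.7500²/(2·3.0000) = 0.0938 m
human closes 1.0000·0.3300 = 0.3300 m
margins: 0.0800+0.0500+0.0050 = 0.1350 m
S_min ≈ 0.0600+0.0938+0.3300+0.1350  ⇒  S_min = 99/160 m

S_min = 99/160 m = 0.6188 m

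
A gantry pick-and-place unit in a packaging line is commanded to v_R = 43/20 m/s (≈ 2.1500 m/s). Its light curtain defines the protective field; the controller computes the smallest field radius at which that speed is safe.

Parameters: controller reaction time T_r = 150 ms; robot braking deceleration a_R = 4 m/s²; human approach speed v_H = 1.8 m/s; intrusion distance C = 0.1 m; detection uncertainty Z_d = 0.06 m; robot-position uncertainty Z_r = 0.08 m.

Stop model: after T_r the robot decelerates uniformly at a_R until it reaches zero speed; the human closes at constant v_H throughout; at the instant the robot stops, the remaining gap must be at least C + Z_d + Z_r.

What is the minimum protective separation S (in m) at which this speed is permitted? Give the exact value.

S_min = 7609/3200 m = 2.3778 m

braking lasts T_s = (43/20)/4 = 0.5375 s
robot in T_r: 2.1500·0.1500 = 0.3225 m
robot covers 2.1500·0.5375 − ½·4.0000·0.5375² = 0.5778 m while stopping
human closes 1.8000·0.6875 = 1.2375 m
margins: 0.1000+0.0600+0.0800 = 0.2400 m
S_min ≈ 0.3225+0.5778+1.2375+0.2400  ⇒  S_min = 7609/3200 m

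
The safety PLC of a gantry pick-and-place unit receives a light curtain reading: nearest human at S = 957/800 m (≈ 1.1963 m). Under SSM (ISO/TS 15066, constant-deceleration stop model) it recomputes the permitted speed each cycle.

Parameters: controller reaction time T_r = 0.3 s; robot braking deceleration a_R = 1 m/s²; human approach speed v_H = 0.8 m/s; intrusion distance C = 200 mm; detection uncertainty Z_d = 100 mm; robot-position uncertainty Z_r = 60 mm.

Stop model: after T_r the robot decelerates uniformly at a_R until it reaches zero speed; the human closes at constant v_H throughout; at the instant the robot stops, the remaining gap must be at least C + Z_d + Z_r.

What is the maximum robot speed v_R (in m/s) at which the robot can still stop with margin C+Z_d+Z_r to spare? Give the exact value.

collect terms ⇒ (1/2)·v_R² + (11/10)·v_R + (-477/800) = 0
  disc = (11/10)² − 4·(1/2)·(-477/800) = 961/400 ; √disc = 31/20
  v_R = (−(11/10) + 31/20) / (2·(1/2)) = 9/20 m/s
check:
stop time T_s = (9/20)/1 = 0.4500 s
reaction-phase robot travel = 0.4500·0.3000 = 0.1350 m
robot covers 0.4500·0.4500 − ½·1.0000·0.4500² = 0.1013 m while stopping
human closes 0.8000·0.7500 = 0.6000 m
residual clearance needed = 0.2000+0.1000+0.0600 = 0.3600 m
sum ≈ 0.1350+0.1013+0.6000+0.3600 ≈ 1.1963 m = S ✓

v_R_max = 9/20 m/s = 0.4500 m/s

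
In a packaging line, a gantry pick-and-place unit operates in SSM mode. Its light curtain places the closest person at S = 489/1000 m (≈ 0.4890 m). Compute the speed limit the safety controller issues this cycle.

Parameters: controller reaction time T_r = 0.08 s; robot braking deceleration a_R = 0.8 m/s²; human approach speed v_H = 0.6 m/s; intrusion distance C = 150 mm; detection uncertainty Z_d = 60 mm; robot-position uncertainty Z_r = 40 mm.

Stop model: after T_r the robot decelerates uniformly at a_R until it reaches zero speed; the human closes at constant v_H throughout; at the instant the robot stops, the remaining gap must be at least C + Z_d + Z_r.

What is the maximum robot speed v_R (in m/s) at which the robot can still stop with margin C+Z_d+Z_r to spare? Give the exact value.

collect terms ⇒ (5/8)·v_R² + (83/100)·v_R + (-191/1000) = 0
  disc = (83/100)² − 4·(5/8)·(-191/1000) = 729/625 ; √disc = 27/25
  v_R = (−(83/100) + 27/25) / (2·(5/8)) = 1/5 m/s
check:
stop time T_s = (1/5)/(4/5) = 0.2500 s
robot covers v_R·T_r = 0.2000·0.0800 = 0.0160 m before braking
robot covers 0.2000·0.2500 − ½·0.8000·0.2500² = 0.0250 m while stopping
person approaches 0.6000·(0.0800+0.2500) = 0.1980 m
C+Z_d+Z_r = 0.1500+0.0600+0.0400 = 0.2500 m
sum ≈ 0.0160+0.0250+0.1980+0.2500 ≈ 0.4890 m = S ✓

v_R_max = 1/5 m/s = 0.2000 m/s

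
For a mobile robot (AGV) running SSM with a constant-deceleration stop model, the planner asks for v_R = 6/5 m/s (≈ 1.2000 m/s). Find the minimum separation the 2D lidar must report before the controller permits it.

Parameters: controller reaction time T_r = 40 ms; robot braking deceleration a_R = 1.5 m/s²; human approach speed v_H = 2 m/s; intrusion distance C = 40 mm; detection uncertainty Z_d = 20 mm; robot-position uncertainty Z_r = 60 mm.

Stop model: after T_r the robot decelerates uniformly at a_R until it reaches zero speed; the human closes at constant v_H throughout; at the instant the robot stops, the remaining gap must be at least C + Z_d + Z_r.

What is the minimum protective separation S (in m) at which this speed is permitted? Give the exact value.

T_s = v_R/a_R = (6/5)/(3/2) = 0.8000 s
robot in T_r: 1.2000·0.0400 = 0.0480 m
robot under decel: 1.2000²/(2·1.5000) = 0.4800 m
human closes 2.0000·0.8400 = 1.6800 m
residual clearance needed = 0.0400+0.0200+0.0600 = 0.1200 m
S_min ≈ 0.0480+0.4800+1.6800+0.1200  ⇒  S_min = 291/125 m

S_min = 291/125 m = 2.3280 m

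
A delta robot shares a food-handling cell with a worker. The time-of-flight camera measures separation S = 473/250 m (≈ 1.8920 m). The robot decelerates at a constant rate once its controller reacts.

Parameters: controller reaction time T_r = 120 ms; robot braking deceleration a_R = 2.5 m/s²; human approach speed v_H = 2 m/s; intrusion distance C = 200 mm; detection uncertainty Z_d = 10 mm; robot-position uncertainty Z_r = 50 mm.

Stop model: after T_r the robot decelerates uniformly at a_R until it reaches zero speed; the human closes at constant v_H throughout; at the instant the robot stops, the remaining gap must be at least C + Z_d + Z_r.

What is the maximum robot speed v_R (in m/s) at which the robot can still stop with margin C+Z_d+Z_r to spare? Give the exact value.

v_R_max = 6/5 m/s = 1.2000 m/s

at the boundary: (1/5)·v² + (23/25)·v + (-174/125) = 0
  disc = (23/25)² − 4·(1/5)·(-174/125) = 49/25 ; √disc = 7/5
  v_R = (−(23/25) + 7/5) / (2·(1/5)) = 6/5 m/s
check:
braking lasts T_s = (6/5)/(5/2) = 0.4800 s
robot in T_r: 1.2000·0.1200 = 0.1440 m
braking distance = 1.2000²/(2·2.5000) = 0.2880 m
person approaches 2.0000·(0.1200+0.4800) = 1.2000 m
residual clearance needed = 0.2000+0.0100+0.0500 = 0.2600 m
sum ≈ 0.1440+0.2880+1.2000+0.2600 ≈ 1.8920 m = S ✓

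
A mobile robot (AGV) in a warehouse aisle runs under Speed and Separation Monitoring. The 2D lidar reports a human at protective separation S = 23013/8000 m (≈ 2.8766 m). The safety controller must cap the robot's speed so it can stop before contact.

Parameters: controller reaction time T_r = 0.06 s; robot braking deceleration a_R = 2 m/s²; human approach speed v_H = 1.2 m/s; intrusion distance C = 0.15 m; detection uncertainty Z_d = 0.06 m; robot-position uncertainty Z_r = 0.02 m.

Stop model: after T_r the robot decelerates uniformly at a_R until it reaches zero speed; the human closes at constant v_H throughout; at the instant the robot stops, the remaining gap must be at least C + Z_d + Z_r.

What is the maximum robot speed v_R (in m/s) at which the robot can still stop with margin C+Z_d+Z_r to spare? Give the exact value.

collect terms ⇒ (1/4)·v_R² + (33/50)·v_R + (-20597/8000) = 0
  disc = (33/50)² − 4·(1/4)·(-20597/8000) = 120409/40000 ; √disc = 347/200
  v_R = (−(33/50) + 347/200) / (2·(1/4)) = 43/20 m/s
check:
stop time T_s = (43/20)/2 = 1.0750 s
robot in T_r: 2.1500·0.0600 = 0.1290 m
robot under decel: 2.1500²/(2·2.0000) = 1.1556 m
person approaches 1.2000·(0.0600+1.0750) = 1.3620 m
residual clearance needed = 0.1500+0.0600+0.0200 = 0.2300 m
sum ≈ 0.1290+1.1556+1.3620+0.2300 ≈ 2.8766 m = S ✓

v_R_max = 43/20 m/s = 2.1500 m/s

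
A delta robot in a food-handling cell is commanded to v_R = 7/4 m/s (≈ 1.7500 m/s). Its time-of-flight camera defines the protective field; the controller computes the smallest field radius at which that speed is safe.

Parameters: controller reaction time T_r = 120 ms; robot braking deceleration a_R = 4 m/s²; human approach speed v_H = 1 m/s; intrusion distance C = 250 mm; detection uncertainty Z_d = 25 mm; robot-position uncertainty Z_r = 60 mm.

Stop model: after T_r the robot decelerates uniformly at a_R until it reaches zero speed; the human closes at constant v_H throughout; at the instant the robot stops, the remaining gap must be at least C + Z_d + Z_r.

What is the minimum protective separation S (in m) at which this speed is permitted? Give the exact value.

braking lasts T_s = (7/4)/4 = 0.4375 s
robot in T_r: 1.7500·0.1200 = 0.2100 m
robot under decel: 1.7500²/(2·4.0000) = 0.3828 m
person approaches 1.0000·(0.1200+0.4375) = 0.5575 m
margins: 0.2500+0.0250+0.0600 = 0.3350 m
S_min ≈ 0.2100+0.3828+0.5575+0.3350  ⇒  S_min = 4753/3200 m

S_min = 4753/3200 m = 1.4853 m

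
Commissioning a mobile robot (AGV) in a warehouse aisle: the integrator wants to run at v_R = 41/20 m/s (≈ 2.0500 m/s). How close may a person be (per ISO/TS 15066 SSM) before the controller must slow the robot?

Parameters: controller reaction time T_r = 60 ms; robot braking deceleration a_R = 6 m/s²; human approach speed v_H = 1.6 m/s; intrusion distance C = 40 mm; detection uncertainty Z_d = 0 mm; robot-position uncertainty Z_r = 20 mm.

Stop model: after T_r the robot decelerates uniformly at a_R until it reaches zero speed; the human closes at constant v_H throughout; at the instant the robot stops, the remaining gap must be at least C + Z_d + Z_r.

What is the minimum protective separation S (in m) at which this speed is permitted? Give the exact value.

stop time T_s = (41/20)/6 = 0.3417 s
robot in T_r: 2.0500·0.0600 = 0.1230 m
robot under decel: 2.0500²/(2·6.0000) = 0.3502 m
person approaches 1.6000·(0.0600+0.3417) = 0.6427 m
C+Z_d+Z_r = 0.0400+0.0000+0.0200 = 0.0600 m
S_min ≈ 0.1230+0.3502+0.6427+0.0600  ⇒  S_min = 9407/8000 m

S_min = 9407/8000 m = 1.1759 m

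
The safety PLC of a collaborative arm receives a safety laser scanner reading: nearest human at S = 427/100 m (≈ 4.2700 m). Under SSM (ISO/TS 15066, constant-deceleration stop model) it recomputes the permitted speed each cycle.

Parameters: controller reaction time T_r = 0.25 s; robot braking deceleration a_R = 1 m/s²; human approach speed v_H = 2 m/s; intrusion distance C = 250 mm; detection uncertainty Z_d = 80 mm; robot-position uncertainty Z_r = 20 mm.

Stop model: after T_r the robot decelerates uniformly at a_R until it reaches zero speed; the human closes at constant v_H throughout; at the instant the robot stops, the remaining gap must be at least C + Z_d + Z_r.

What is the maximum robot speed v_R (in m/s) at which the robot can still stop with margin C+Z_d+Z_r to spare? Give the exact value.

collect terms ⇒ (1/2)·v_R² + (9/4)·v_R + (-171/50) = 0
  disc = (9/4)² − 4·(1/2)·(-171/50) = 4761/400 ; √disc = 69/20
  v_R = (−(9/4) + 69/20) / (2·(1/2)) = 6/5 m/s
check:
braking lasts T_s = (6/5)/1 = 1.2000 s
robot covers v_R·T_r = 1.2000·0.2500 = 0.3000 m before braking
braking distance = 1.2000²/(2·1.0000) = 0.7200 m
human over T_r+T_s: 2.0000·(0.2500+1.2000) = 2.9000 m
margins: 0.2500+0.0800+0.0200 = 0.3500 m
sum ≈ 0.3000+0.7200+2.9000+0.3500 ≈ 4.2700 m = S ✓

v_R_max = 6/5 m/s = 1.2000 m/s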